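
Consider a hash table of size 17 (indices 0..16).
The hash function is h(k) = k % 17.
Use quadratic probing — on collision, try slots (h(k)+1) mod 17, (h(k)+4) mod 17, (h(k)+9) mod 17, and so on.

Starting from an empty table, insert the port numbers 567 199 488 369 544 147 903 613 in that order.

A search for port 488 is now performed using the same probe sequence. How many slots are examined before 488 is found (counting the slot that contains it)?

2

567 hashes to 6; slot 6 is free → place at 6.
199 hashes to 12; slot 12 is free → place at 12.
488 hashes to 12; 12 taken → place at 13.
369 hashes to 12; 12,13 taken → place at 16.
544 hashes to 0; slot 0 is free → place at 0.
147 hashes to 11; slot 11 is free → place at 11.
903 hashes to 2; slot 2 is free → place at 2.
613 hashes to 1; slot 1 is free → place at 1.
Table: [544, 613, 903, ∅, ∅, ∅, 567, ∅, ∅, ∅, ∅, 147, 199, 488, ∅, ∅, 369]
Lookup 488: h=12, probe 12,13 → found at 13.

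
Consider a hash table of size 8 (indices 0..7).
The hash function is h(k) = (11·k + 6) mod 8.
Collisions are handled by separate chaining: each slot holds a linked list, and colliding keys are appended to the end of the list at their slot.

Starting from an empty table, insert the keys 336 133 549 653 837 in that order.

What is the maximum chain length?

4

336 -> bucket 6
133 -> bucket 5
549 -> bucket 5 (collision)
653 -> bucket 5 (collision)
837 -> bucket 5 (collision)
Final buckets:
0: —
1: —
2: —
3: —
4: —
5: 133 -> 549 -> 653 -> 837
6: 336
7: —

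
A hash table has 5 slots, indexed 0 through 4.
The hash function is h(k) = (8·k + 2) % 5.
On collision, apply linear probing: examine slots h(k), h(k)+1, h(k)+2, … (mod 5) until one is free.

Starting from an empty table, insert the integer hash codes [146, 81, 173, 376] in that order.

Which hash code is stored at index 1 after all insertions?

Insert 146: h=0, slot 0 empty -> index 0.
Insert 81: h=0, slot 0 occupied -> index 1.
Insert 173: h=1, slot 1 occupied -> index 2.
Insert 376: h=0, slots 0,1,2 occupied -> index 3.
Table: [146, 81, 173, 376, —]

81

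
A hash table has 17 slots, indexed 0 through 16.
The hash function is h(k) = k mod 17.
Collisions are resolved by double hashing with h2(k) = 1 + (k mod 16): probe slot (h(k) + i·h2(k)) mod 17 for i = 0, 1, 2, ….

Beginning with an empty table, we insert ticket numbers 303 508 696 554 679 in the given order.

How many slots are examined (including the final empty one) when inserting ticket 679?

2

303 hashes to 14; slot 14 is free -> place at 14.
508 hashes to 15; slot 15 is free -> place at 15.
696 hashes to 16; slot 16 is free -> place at 16.
554 hashes to 10; slot 10 is free -> place at 10.
679 hashes to 16, h2=8; 16 taken -> place at 7.
Table: [_, _, _, _, _, _, _, 679, _, _, 554, _, _, _, 303, 508, 696]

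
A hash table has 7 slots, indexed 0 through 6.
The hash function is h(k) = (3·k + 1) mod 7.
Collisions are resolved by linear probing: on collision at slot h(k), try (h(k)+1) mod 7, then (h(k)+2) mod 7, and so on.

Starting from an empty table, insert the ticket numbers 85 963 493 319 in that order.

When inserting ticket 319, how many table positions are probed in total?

85: h=4 -> slot 4
963: h=6 -> slot 6
493: h=3 -> slot 3
319: h=6, probe 6,0 -> slot 0
Table: [319, -, -, 493, 85, -, 963]

2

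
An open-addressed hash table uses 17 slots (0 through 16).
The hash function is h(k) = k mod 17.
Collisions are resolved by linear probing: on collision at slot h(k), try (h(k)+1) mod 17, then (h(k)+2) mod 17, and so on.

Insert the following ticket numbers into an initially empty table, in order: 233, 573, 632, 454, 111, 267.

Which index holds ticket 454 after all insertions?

14

233 hashes to 12; slot 12 is free -> place at 12.
573 hashes to 12; 12 taken -> place at 13.
632 hashes to 3; slot 3 is free -> place at 3.
454 hashes to 12; 12,13 taken -> place at 14.
111 hashes to 9; slot 9 is free -> place at 9.
267 hashes to 12; 12,13,14 taken -> place at 15.
Table: [_, _, _, 632, _, _, _, _, _, 111, _, _, 233, 573, 454, 267, _]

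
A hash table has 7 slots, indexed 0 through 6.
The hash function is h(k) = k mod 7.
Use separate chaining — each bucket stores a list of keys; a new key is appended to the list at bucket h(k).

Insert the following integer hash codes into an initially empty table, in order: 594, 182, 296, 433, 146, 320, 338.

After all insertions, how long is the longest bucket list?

594 → bucket 6
182 → bucket 0
296 → bucket 2
433 → bucket 6 (collision)
146 → bucket 6 (collision)
320 → bucket 5
338 → bucket 2 (collision)
Final buckets:
0: 182
1: .
2: 296 -> 338
3: .
4: .
5: 320
6: 594 -> 433 -> 146

3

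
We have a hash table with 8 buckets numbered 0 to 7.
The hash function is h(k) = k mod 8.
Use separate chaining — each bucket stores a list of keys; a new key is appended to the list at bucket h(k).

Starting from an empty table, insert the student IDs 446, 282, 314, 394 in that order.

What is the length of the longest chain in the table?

Insert 446: h=6, bucket 6 empty -> new chain.
Insert 282: h=2, bucket 2 empty -> new chain.
Insert 314: h=2, bucket 2 nonempty -> append to chain.
Insert 394: h=2, bucket 2 nonempty -> append to chain.
Final buckets:
0: ∅
1: ∅
2: 282 -> 314 -> 394
3: ∅
4: ∅
5: ∅
6: 446
7: ∅

3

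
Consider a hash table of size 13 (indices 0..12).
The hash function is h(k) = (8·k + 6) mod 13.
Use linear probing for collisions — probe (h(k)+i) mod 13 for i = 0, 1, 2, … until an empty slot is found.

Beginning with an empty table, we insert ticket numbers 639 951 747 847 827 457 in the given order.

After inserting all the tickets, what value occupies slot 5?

827

Insert 639: h=9, slot 9 empty -> index 9.
Insert 951: h=9, slot 9 occupied -> index 10.
Insert 747: h=2, slot 2 empty -> index 2.
Insert 847: h=9, slots 9,10 occupied -> index 11.
Insert 827: h=5, slot 5 empty -> index 5.
Insert 457: h=9, slots 9,10,11 occupied -> index 12.
Table: [-, -, 747, -, -, 827, -, -, -, 639, 951, 847, 457]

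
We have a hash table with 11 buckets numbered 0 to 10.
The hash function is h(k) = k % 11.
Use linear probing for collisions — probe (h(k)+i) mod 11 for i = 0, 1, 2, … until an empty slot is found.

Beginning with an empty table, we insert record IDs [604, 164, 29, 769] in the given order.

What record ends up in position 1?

Insert 604: h=10, slot 10 empty → index 10.
Insert 164: h=10, slot 10 occupied → index 0.
Insert 29: h=7, slot 7 empty → index 7.
Insert 769: h=10, slots 10,0 occupied → index 1.
Table: [164, 769, —, —, —, —, —, 29, —, —, 604]

769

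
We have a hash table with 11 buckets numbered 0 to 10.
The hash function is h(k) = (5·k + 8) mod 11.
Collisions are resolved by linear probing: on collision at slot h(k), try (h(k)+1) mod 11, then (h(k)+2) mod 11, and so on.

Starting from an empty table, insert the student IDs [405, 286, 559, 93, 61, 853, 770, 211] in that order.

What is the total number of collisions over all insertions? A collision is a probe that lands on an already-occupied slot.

6

405 hashes to 9; slot 9 is free -> place at 9.
286 hashes to 8; slot 8 is free -> place at 8.
559 hashes to 9; 9 taken -> place at 10.
93 hashes to 0; slot 0 is free -> place at 0.
61 hashes to 5; slot 5 is free -> place at 5.
853 hashes to 5; 5 taken -> place at 6.
770 hashes to 8; 8,9,10,0 taken -> place at 1.
211 hashes to 7; slot 7 is free -> place at 7.
Table: [93, 770, ., ., ., 61, 853, 211, 286, 405, 559]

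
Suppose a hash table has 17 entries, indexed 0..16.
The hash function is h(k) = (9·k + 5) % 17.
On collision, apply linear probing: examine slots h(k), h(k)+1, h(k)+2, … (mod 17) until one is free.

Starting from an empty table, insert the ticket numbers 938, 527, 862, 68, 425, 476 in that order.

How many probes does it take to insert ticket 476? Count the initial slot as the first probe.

Insert 938: h=15, slot 15 empty → index 15.
Insert 527: h=5, slot 5 empty → index 5.
Insert 862: h=11, slot 11 empty → index 11.
Insert 68: h=5, slot 5 occupied → index 6.
Insert 425: h=5, slots 5,6 occupied → index 7.
Insert 476: h=5, slots 5,6,7 occupied → index 8.
Table: [-, -, -, -, -, 527, 68, 425, 476, -, -, 862, -, -, -, 938, -]

4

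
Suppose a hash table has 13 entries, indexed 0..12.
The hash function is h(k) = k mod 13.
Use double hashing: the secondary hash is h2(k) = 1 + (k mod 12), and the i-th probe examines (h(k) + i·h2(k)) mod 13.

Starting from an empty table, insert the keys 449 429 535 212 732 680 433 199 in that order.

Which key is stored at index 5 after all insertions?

449 hashes to 7; slot 7 is free => place at 7.
429 hashes to 0; slot 0 is free => place at 0.
535 hashes to 2; slot 2 is free => place at 2.
212 hashes to 4; slot 4 is free => place at 4.
732 hashes to 4, h2=1; 4 taken => place at 5.
680 hashes to 4, h2=9; 4,0 taken => place at 9.
433 hashes to 4, h2=2; 4 taken => place at 6.
199 hashes to 4, h2=8; 4 taken => place at 12.
Table: [429, ., 535, ., 212, 732, 433, 449, ., 680, ., ., 199]

732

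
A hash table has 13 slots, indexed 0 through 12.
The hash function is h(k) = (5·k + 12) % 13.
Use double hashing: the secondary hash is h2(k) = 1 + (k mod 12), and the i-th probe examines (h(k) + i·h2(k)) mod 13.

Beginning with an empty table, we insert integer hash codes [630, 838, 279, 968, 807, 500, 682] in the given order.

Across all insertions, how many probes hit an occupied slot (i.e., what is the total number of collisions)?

630: h=3 => slot 3
838: h=3, h2=11, probe 3,1 => slot 1
279: h=3, h2=4, probe 3,7 => slot 7
968: h=3, h2=9, probe 3,12 => slot 12
807: h=4 => slot 4
500: h=3, h2=9, probe 3,12,8 => slot 8
682: h=3, h2=11, probe 3,1,12,10 => slot 10
Table: [., 838, ., 630, 807, ., ., 279, 500, ., 682, ., 968]

8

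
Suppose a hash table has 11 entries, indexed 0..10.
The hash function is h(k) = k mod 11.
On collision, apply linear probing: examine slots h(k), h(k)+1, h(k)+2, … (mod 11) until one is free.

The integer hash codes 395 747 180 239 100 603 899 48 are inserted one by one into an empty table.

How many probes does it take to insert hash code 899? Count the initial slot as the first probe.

6

395: h=10 => slot 10
747: h=10, probe 10,0 => slot 0
180: h=4 => slot 4
239: h=8 => slot 8
100: h=1 => slot 1
603: h=9 => slot 9
899: h=8, probe 8,9,10,0,1,2 => slot 2
48: h=4, probe 4,5 => slot 5
Table: [747, 100, 899, _, 180, 48, _, _, 239, 603, 395]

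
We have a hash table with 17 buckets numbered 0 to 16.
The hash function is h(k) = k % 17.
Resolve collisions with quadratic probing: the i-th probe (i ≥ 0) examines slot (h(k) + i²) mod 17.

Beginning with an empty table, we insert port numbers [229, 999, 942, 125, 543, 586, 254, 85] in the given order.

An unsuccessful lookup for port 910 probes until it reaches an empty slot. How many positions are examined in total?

229: h=8 -> slot 8
999: h=13 -> slot 13
942: h=7 -> slot 7
125: h=6 -> slot 6
543: h=16 -> slot 16
586: h=8, probe 8,9 -> slot 9
254: h=16, probe 16,0 -> slot 0
85: h=0, probe 0,1 -> slot 1
Table: [254, 85, -, -, -, -, 125, 942, 229, 586, -, -, -, 999, -, -, 543]
Lookup 910: h=9, probe 9,10 → slot 10 empty, not found.

2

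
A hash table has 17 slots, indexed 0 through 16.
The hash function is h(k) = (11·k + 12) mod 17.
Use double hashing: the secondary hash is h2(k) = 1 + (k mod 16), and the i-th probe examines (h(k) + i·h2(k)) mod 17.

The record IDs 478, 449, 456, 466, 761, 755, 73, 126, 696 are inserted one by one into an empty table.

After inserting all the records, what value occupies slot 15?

126

Insert 478: h=0, slot 0 empty => index 0.
Insert 449: h=4, slot 4 empty => index 4.
Insert 456: h=13, slot 13 empty => index 13.
Insert 466: h=4, h2=3, slot 4 occupied => index 7.
Insert 761: h=2, slot 2 empty => index 2.
Insert 755: h=4, h2=4, slot 4 occupied => index 8.
Insert 73: h=16, slot 16 empty => index 16.
Insert 126: h=4, h2=15, slots 4,2,0 occupied => index 15.
Insert 696: h=1, slot 1 empty => index 1.
Table: [478, 696, 761, ∅, 449, ∅, ∅, 466, 755, ∅, ∅, ∅, ∅, 456, ∅, 126, 73]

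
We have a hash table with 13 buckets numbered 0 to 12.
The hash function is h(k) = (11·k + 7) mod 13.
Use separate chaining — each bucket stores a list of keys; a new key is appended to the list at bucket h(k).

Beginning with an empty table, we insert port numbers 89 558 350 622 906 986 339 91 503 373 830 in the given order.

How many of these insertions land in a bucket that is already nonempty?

6

Insert 89: h=11, bucket 11 empty -> new chain.
Insert 558: h=9, bucket 9 empty -> new chain.
Insert 350: h=9, bucket 9 nonempty -> append to chain.
Insert 622: h=11, bucket 11 nonempty -> append to chain.
Insert 906: h=2, bucket 2 empty -> new chain.
Insert 986: h=11, bucket 11 nonempty -> append to chain.
Insert 339: h=5, bucket 5 empty -> new chain.
Insert 91: h=7, bucket 7 empty -> new chain.
Insert 503: h=2, bucket 2 nonempty -> append to chain.
Insert 373: h=2, bucket 2 nonempty -> append to chain.
Insert 830: h=11, bucket 11 nonempty -> append to chain.
Final buckets:
0: —
1: —
2: 906 -> 503 -> 373
3: —
4: —
5: 339
6: —
7: 91
8: —
9: 558 -> 350
10: —
11: 89 -> 622 -> 986 -> 830
12: —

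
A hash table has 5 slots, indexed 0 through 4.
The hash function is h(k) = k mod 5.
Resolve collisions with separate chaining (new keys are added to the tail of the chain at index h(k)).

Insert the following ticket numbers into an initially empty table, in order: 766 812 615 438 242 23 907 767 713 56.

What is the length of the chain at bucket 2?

Insert 766: h=1, bucket 1 empty -> new chain.
Insert 812: h=2, bucket 2 empty -> new chain.
Insert 615: h=0, bucket 0 empty -> new chain.
Insert 438: h=3, bucket 3 empty -> new chain.
Insert 242: h=2, bucket 2 nonempty -> append to chain.
Insert 23: h=3, bucket 3 nonempty -> append to chain.
Insert 907: h=2, bucket 2 nonempty -> append to chain.
Insert 767: h=2, bucket 2 nonempty -> append to chain.
Insert 713: h=3, bucket 3 nonempty -> append to chain.
Insert 56: h=1, bucket 1 nonempty -> append to chain.
Final buckets:
0: 615
1: 766 -> 56
2: 812 -> 242 -> 907 -> 767
3: 438 -> 23 -> 713
4: —

4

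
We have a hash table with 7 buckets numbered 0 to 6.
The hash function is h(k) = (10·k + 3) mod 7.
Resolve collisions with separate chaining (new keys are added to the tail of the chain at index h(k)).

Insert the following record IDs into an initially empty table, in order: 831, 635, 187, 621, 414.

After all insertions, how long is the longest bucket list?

831 -> bucket 4
635 -> bucket 4 (collision)
187 -> bucket 4 (collision)
621 -> bucket 4 (collision)
414 -> bucket 6
Final buckets:
0: —
1: —
2: —
3: —
4: 831 -> 635 -> 187 -> 621
5: —
6: 414

4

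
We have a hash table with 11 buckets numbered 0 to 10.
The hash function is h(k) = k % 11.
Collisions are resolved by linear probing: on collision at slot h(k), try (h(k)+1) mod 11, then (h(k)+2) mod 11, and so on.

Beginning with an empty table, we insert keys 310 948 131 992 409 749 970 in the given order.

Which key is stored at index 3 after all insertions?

310: h=2 → slot 2
948: h=2, probe 2,3 → slot 3
131: h=10 → slot 10
992: h=2, probe 2,3,4 → slot 4
409: h=2, probe 2,3,4,5 → slot 5
749: h=1 → slot 1
970: h=2, probe 2,3,4,5,6 → slot 6
Table: [_, 749, 310, 948, 992, 409, 970, _, _, _, 131]

948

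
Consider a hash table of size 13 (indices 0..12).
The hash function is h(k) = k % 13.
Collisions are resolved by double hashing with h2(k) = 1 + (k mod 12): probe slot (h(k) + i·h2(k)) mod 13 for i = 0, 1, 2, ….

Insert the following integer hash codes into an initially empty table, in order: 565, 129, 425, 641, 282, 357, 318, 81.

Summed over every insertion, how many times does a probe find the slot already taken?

7

565: h=6 => slot 6
129: h=12 => slot 12
425: h=9 => slot 9
641: h=4 => slot 4
282: h=9, h2=7, probe 9,3 => slot 3
357: h=6, h2=10, probe 6,3,0 => slot 0
318: h=6, h2=7, probe 6,0,7 => slot 7
81: h=3, h2=10, probe 3,0,10 => slot 10
Table: [357, ., ., 282, 641, ., 565, 318, ., 425, 81, ., 129]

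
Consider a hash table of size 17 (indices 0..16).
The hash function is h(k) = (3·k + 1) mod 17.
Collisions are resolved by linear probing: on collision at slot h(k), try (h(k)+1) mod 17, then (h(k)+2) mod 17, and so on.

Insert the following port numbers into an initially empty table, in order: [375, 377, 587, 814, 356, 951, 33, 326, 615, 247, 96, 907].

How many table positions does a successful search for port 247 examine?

375: h=4 → slot 4
377: h=10 → slot 10
587: h=11 → slot 11
814: h=12 → slot 12
356: h=15 → slot 15
951: h=15, probe 15,16 → slot 16
33: h=15, probe 15,16,0 → slot 0
326: h=10, probe 10,11,12,13 → slot 13
615: h=10, probe 10,11,12,13,14 → slot 14
247: h=11, probe 11,12,13,14,15,16,0,1 → slot 1
96: h=0, probe 0,1,2 → slot 2
907: h=2, probe 2,3 → slot 3
Table: [33, 247, 96, 907, 375, -, -, -, -, -, 377, 587, 814, 326, 615, 356, 951]
Lookup 247: h=11, probe 11,12,13,14,15,16,0,1 → found at 1.

8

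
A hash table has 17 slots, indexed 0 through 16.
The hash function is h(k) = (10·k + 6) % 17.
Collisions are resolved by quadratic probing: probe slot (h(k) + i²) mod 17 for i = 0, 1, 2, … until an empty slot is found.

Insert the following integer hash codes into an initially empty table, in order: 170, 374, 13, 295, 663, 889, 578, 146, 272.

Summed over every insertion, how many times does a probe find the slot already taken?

14

Insert 170: h=6, slot 6 empty => index 6.
Insert 374: h=6, slot 6 occupied => index 7.
Insert 13: h=0, slot 0 empty => index 0.
Insert 295: h=15, slot 15 empty => index 15.
Insert 663: h=6, slots 6,7 occupied => index 10.
Insert 889: h=5, slot 5 empty => index 5.
Insert 578: h=6, slots 6,7,10,15,5 occupied => index 14.
Insert 146: h=4, slot 4 empty => index 4.
Insert 272: h=6, slots 6,7,10,15,5,14 occupied => index 8.
Table: [13, ∅, ∅, ∅, 146, 889, 170, 374, 272, ∅, 663, ∅, ∅, ∅, 578, 295, ∅]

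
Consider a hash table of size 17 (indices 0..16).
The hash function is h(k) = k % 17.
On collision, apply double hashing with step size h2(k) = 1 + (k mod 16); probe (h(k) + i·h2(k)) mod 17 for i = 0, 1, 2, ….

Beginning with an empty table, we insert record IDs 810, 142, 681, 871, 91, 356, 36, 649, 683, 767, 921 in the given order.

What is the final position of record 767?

0

810: h=11 → slot 11
142: h=6 → slot 6
681: h=1 → slot 1
871: h=4 → slot 4
91: h=6, h2=12, probe 6,1,13 → slot 13
356: h=16 → slot 16
36: h=2 → slot 2
649: h=3 → slot 3
683: h=3, h2=12, probe 3,15 → slot 15
767: h=2, h2=16, probe 2,1,0 → slot 0
921: h=3, h2=10, probe 3,13,6,16,9 → slot 9
Table: [767, 681, 36, 649, 871, ∅, 142, ∅, ∅, 921, ∅, 810, ∅, 91, ∅, 683, 356]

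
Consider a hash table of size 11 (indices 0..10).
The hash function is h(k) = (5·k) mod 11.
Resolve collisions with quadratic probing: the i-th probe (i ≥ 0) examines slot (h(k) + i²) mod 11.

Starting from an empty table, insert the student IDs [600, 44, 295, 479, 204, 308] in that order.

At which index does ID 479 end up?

9

600 hashes to 8; slot 8 is free → place at 8.
44 hashes to 0; slot 0 is free → place at 0.
295 hashes to 1; slot 1 is free → place at 1.
479 hashes to 8; 8 taken → place at 9.
204 hashes to 8; 8,9,1 taken → place at 6.
308 hashes to 0; 0,1 taken → place at 4.
Table: [44, 295, -, -, 308, -, 204, -, 600, 479, -]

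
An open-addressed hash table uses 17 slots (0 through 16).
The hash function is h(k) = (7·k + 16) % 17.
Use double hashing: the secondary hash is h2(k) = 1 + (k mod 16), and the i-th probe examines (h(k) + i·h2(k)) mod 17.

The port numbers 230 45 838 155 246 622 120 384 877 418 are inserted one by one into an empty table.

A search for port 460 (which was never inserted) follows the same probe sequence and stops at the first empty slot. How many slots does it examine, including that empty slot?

230 hashes to 11; slot 11 is free -> place at 11.
45 hashes to 8; slot 8 is free -> place at 8.
838 hashes to 0; slot 0 is free -> place at 0.
155 hashes to 13; slot 13 is free -> place at 13.
246 hashes to 4; slot 4 is free -> place at 4.
622 hashes to 1; slot 1 is free -> place at 1.
120 hashes to 6; slot 6 is free -> place at 6.
384 hashes to 1, h2=1; 1 taken -> place at 2.
877 hashes to 1, h2=14; 1 taken -> place at 15.
418 hashes to 1, h2=3; 1,4 taken -> place at 7.
Table: [838, 622, 384, ., 246, ., 120, 418, 45, ., ., 230, ., 155, ., 877, .]
Lookup 460: h=6, h2=13, probe 6,2,15,11,7,3 → slot 3 empty, not found.

6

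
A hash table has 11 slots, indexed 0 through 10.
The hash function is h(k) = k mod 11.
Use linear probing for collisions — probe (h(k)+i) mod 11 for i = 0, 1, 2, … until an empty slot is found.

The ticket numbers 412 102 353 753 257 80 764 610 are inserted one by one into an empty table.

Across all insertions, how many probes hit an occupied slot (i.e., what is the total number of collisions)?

Insert 412: h=5, slot 5 empty → index 5.
Insert 102: h=3, slot 3 empty → index 3.
Insert 353: h=1, slot 1 empty → index 1.
Insert 753: h=5, slot 5 occupied → index 6.
Insert 257: h=4, slot 4 empty → index 4.
Insert 80: h=3, slots 3,4,5,6 occupied → index 7.
Insert 764: h=5, slots 5,6,7 occupied → index 8.
Insert 610: h=5, slots 5,6,7,8 occupied → index 9.
Table: [—, 353, —, 102, 257, 412, 753, 80, 764, 610, —]

12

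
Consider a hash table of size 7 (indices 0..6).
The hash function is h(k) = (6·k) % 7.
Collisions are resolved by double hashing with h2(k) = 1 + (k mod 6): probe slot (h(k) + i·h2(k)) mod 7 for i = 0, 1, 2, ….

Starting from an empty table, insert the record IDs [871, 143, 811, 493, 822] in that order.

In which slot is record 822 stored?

5

871 hashes to 4; slot 4 is free => place at 4.
143 hashes to 4, h2=6; 4 taken => place at 3.
811 hashes to 1; slot 1 is free => place at 1.
493 hashes to 4, h2=2; 4 taken => place at 6.
822 hashes to 4, h2=1; 4 taken => place at 5.
Table: [—, 811, —, 143, 871, 822, 493]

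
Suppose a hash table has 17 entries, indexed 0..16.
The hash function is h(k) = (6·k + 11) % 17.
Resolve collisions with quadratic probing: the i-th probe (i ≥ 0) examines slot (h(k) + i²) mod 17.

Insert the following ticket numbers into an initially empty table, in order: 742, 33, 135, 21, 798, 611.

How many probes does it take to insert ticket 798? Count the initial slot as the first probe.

4

742 hashes to 9; slot 9 is free → place at 9.
33 hashes to 5; slot 5 is free → place at 5.
135 hashes to 5; 5 taken → place at 6.
21 hashes to 1; slot 1 is free → place at 1.
798 hashes to 5; 5,6,9 taken → place at 14.
611 hashes to 5; 5,6,9,14 taken → place at 4.
Table: [-, 21, -, -, 611, 33, 135, -, -, 742, -, -, -, -, 798, -, -]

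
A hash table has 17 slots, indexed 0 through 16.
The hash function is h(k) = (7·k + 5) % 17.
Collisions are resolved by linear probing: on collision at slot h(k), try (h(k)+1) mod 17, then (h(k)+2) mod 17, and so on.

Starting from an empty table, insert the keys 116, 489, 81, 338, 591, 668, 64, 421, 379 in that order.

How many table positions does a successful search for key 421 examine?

116: h=1 => slot 1
489: h=11 => slot 11
81: h=11, probe 11,12 => slot 12
338: h=8 => slot 8
591: h=11, probe 11,12,13 => slot 13
668: h=6 => slot 6
64: h=11, probe 11,12,13,14 => slot 14
421: h=11, probe 11,12,13,14,15 => slot 15
379: h=6, probe 6,7 => slot 7
Table: [∅, 116, ∅, ∅, ∅, ∅, 668, 379, 338, ∅, ∅, 489, 81, 591, 64, 421, ∅]
Lookup 421: h=11, probe 11,12,13,14,15 → found at 15.

5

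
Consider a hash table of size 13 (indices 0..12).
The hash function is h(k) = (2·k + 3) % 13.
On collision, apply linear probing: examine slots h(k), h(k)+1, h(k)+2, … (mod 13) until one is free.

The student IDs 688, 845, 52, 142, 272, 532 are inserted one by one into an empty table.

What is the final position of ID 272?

5

Insert 688: h=1, slot 1 empty -> index 1.
Insert 845: h=3, slot 3 empty -> index 3.
Insert 52: h=3, slot 3 occupied -> index 4.
Insert 142: h=1, slot 1 occupied -> index 2.
Insert 272: h=1, slots 1,2,3,4 occupied -> index 5.
Insert 532: h=1, slots 1,2,3,4,5 occupied -> index 6.
Table: [., 688, 142, 845, 52, 272, 532, ., ., ., ., ., .]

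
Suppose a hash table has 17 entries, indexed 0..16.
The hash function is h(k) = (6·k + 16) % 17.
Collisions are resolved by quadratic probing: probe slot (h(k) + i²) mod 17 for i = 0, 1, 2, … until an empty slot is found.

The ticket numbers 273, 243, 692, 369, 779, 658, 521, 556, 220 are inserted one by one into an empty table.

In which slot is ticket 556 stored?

273 hashes to 5; slot 5 is free => place at 5.
243 hashes to 12; slot 12 is free => place at 12.
692 hashes to 3; slot 3 is free => place at 3.
369 hashes to 3; 3 taken => place at 4.
779 hashes to 15; slot 15 is free => place at 15.
658 hashes to 3; 3,4 taken => place at 7.
521 hashes to 14; slot 14 is free => place at 14.
556 hashes to 3; 3,4,7,12 taken => place at 2.
220 hashes to 10; slot 10 is free => place at 10.
Table: [., ., 556, 692, 369, 273, ., 658, ., ., 220, ., 243, ., 521, 779, .]

2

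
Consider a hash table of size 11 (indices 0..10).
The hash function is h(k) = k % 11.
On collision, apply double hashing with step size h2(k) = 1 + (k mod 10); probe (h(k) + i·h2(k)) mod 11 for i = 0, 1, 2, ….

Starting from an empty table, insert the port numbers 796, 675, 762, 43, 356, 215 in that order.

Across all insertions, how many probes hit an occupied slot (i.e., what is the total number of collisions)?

796: h=4 -> slot 4
675: h=4, h2=6, probe 4,10 -> slot 10
762: h=3 -> slot 3
43: h=10, h2=4, probe 10,3,7 -> slot 7
356: h=4, h2=7, probe 4,0 -> slot 0
215: h=6 -> slot 6
Table: [356, _, _, 762, 796, _, 215, 43, _, _, 675]

4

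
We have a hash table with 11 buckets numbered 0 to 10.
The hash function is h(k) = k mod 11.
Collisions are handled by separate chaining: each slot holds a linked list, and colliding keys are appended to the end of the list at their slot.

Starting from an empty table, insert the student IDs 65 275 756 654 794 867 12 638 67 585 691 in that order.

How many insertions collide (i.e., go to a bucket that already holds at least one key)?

4

65 → bucket 10
275 → bucket 0
756 → bucket 8
654 → bucket 5
794 → bucket 2
867 → bucket 9
12 → bucket 1
638 → bucket 0 (collision)
67 → bucket 1 (collision)
585 → bucket 2 (collision)
691 → bucket 9 (collision)
Final buckets:
0: 275 -> 638
1: 12 -> 67
2: 794 -> 585
3: _
4: _
5: 654
6: _
7: _
8: 756
9: 867 -> 691
10: 65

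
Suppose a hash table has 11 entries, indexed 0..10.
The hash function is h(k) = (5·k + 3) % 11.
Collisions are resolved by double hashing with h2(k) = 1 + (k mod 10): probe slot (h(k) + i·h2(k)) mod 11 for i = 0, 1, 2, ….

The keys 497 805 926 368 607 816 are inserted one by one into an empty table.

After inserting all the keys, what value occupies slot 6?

368

Insert 497: h=2, slot 2 empty → index 2.
Insert 805: h=2, h2=6, slot 2 occupied → index 8.
Insert 926: h=2, h2=7, slot 2 occupied → index 9.
Insert 368: h=6, slot 6 empty → index 6.
Insert 607: h=2, h2=8, slot 2 occupied → index 10.
Insert 816: h=2, h2=7, slots 2,9 occupied → index 5.
Table: [∅, ∅, 497, ∅, ∅, 816, 368, ∅, 805, 926, 607]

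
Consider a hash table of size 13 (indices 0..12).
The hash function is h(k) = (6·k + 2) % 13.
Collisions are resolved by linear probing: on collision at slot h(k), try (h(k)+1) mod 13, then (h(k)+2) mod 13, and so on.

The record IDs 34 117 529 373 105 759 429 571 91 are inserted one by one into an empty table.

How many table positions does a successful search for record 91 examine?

6

34 hashes to 11; slot 11 is free → place at 11.
117 hashes to 2; slot 2 is free → place at 2.
529 hashes to 4; slot 4 is free → place at 4.
373 hashes to 4; 4 taken → place at 5.
105 hashes to 8; slot 8 is free → place at 8.
759 hashes to 6; slot 6 is free → place at 6.
429 hashes to 2; 2 taken → place at 3.
571 hashes to 9; slot 9 is free → place at 9.
91 hashes to 2; 2,3,4,5,6 taken → place at 7.
Table: [_, _, 117, 429, 529, 373, 759, 91, 105, 571, _, 34, _]
Lookup 91: h=2, probe 2,3,4,5,6,7 → found at 7.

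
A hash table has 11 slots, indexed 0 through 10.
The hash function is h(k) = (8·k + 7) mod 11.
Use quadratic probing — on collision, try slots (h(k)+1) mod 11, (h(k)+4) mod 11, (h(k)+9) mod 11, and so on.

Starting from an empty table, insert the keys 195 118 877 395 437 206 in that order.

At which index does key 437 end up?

Insert 195: h=5, slot 5 empty -> index 5.
Insert 118: h=5, slot 5 occupied -> index 6.
Insert 877: h=5, slots 5,6 occupied -> index 9.
Insert 395: h=10, slot 10 empty -> index 10.
Insert 437: h=5, slots 5,6,9 occupied -> index 3.
Insert 206: h=5, slots 5,6,9,3,10 occupied -> index 8.
Table: [., ., ., 437, ., 195, 118, ., 206, 877, 395]

3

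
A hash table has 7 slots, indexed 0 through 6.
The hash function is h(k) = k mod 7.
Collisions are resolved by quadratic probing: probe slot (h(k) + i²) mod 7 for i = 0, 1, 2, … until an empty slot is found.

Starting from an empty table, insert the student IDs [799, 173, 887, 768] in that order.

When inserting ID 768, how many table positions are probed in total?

3

799: h=1 → slot 1
173: h=5 → slot 5
887: h=5, probe 5,6 → slot 6
768: h=5, probe 5,6,2 → slot 2
Table: [—, 799, 768, —, —, 173, 887]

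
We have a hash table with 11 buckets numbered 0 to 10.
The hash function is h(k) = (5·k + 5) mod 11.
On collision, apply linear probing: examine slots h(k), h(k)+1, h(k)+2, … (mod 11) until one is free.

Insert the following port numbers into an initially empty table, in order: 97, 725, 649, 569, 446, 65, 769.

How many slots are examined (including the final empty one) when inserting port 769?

5

97: h=6 -> slot 6
725: h=0 -> slot 0
649: h=5 -> slot 5
569: h=1 -> slot 1
446: h=2 -> slot 2
65: h=0, probe 0,1,2,3 -> slot 3
769: h=0, probe 0,1,2,3,4 -> slot 4
Table: [725, 569, 446, 65, 769, 649, 97, -, -, -, -]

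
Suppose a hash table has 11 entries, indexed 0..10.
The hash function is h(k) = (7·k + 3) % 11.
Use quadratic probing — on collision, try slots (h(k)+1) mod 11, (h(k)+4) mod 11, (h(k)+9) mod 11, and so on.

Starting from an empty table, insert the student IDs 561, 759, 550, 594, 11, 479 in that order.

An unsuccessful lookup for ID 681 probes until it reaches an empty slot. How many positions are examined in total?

561: h=3 => slot 3
759: h=3, probe 3,4 => slot 4
550: h=3, probe 3,4,7 => slot 7
594: h=3, probe 3,4,7,1 => slot 1
11: h=3, probe 3,4,7,1,8 => slot 8
479: h=1, probe 1,2 => slot 2
Table: [., 594, 479, 561, 759, ., ., 550, 11, ., .]
Lookup 681: h=7, probe 7,8,0 → slot 0 empty, not found.

3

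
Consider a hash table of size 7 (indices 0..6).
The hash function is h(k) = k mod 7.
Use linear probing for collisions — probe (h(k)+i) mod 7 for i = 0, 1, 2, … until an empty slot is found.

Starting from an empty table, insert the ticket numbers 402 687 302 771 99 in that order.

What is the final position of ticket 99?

Insert 402: h=3, slot 3 empty => index 3.
Insert 687: h=1, slot 1 empty => index 1.
Insert 302: h=1, slot 1 occupied => index 2.
Insert 771: h=1, slots 1,2,3 occupied => index 4.
Insert 99: h=1, slots 1,2,3,4 occupied => index 5.
Table: [—, 687, 302, 402, 771, 99, —]

5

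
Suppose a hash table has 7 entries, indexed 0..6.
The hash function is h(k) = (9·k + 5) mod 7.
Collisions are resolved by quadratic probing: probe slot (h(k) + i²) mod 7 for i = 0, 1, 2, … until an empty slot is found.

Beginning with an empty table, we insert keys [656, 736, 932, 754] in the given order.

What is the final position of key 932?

656 hashes to 1; slot 1 is free -> place at 1.
736 hashes to 0; slot 0 is free -> place at 0.
932 hashes to 0; 0,1 taken -> place at 4.
754 hashes to 1; 1 taken -> place at 2.
Table: [736, 656, 754, -, 932, -, -]

4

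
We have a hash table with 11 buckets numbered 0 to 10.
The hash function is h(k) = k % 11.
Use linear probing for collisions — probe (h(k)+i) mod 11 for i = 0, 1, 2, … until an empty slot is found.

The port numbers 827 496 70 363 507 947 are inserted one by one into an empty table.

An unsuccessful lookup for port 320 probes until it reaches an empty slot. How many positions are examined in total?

6

Insert 827: h=2, slot 2 empty -> index 2.
Insert 496: h=1, slot 1 empty -> index 1.
Insert 70: h=4, slot 4 empty -> index 4.
Insert 363: h=0, slot 0 empty -> index 0.
Insert 507: h=1, slots 1,2 occupied -> index 3.
Insert 947: h=1, slots 1,2,3,4 occupied -> index 5.
Table: [363, 496, 827, 507, 70, 947, -, -, -, -, -]
Lookup 320: h=1, probe 1,2,3,4,5,6 → slot 6 empty, not found.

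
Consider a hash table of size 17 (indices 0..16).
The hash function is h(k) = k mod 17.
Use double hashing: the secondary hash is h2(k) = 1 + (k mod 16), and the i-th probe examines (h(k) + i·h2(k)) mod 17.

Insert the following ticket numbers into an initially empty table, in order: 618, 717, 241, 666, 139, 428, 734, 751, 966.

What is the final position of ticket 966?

4

618 hashes to 6; slot 6 is free -> place at 6.
717 hashes to 3; slot 3 is free -> place at 3.
241 hashes to 3, h2=2; 3 taken -> place at 5.
666 hashes to 3, h2=11; 3 taken -> place at 14.
139 hashes to 3, h2=12; 3 taken -> place at 15.
428 hashes to 3, h2=13; 3 taken -> place at 16.
734 hashes to 3, h2=15; 3 taken -> place at 1.
751 hashes to 3, h2=16; 3 taken -> place at 2.
966 hashes to 14, h2=7; 14 taken -> place at 4.
Table: [—, 734, 751, 717, 966, 241, 618, —, —, —, —, —, —, —, 666, 139, 428]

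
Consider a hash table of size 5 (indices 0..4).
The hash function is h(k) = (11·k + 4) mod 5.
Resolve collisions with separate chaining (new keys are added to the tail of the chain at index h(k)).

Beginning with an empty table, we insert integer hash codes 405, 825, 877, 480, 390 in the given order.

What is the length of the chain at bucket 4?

405 -> bucket 4
825 -> bucket 4 (collision)
877 -> bucket 1
480 -> bucket 4 (collision)
390 -> bucket 4 (collision)
Final buckets:
0: _
1: 877
2: _
3: _
4: 405 -> 825 -> 480 -> 390

4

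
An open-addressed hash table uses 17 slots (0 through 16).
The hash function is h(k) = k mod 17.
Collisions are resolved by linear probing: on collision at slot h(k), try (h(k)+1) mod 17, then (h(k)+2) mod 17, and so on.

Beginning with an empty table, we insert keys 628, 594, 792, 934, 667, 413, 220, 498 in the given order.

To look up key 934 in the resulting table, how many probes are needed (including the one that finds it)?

628: h=16 => slot 16
594: h=16, probe 16,0 => slot 0
792: h=10 => slot 10
934: h=16, probe 16,0,1 => slot 1
667: h=4 => slot 4
413: h=5 => slot 5
220: h=16, probe 16,0,1,2 => slot 2
498: h=5, probe 5,6 => slot 6
Table: [594, 934, 220, ∅, 667, 413, 498, ∅, ∅, ∅, 792, ∅, ∅, ∅, ∅, ∅, 628]
Lookup 934: h=16, probe 16,0,1 → found at 1.

3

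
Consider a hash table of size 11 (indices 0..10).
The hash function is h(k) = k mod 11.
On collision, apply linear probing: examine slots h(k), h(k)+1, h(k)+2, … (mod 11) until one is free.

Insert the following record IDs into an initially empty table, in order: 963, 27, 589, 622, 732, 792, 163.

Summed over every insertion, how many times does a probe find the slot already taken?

7

963 hashes to 6; slot 6 is free -> place at 6.
27 hashes to 5; slot 5 is free -> place at 5.
589 hashes to 6; 6 taken -> place at 7.
622 hashes to 6; 6,7 taken -> place at 8.
732 hashes to 6; 6,7,8 taken -> place at 9.
792 hashes to 0; slot 0 is free -> place at 0.
163 hashes to 9; 9 taken -> place at 10.
Table: [792, ., ., ., ., 27, 963, 589, 622, 732, 163]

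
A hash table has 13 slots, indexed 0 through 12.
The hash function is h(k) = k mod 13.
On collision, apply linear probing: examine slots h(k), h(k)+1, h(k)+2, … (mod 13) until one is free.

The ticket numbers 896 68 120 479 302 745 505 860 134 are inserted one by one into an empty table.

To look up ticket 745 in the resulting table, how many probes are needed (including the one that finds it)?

896 hashes to 12; slot 12 is free -> place at 12.
68 hashes to 3; slot 3 is free -> place at 3.
120 hashes to 3; 3 taken -> place at 4.
479 hashes to 11; slot 11 is free -> place at 11.
302 hashes to 3; 3,4 taken -> place at 5.
745 hashes to 4; 4,5 taken -> place at 6.
505 hashes to 11; 11,12 taken -> place at 0.
860 hashes to 2; slot 2 is free -> place at 2.
134 hashes to 4; 4,5,6 taken -> place at 7.
Table: [505, ., 860, 68, 120, 302, 745, 134, ., ., ., 479, 896]
Lookup 745: h=4, probe 4,5,6 → found at 6.

3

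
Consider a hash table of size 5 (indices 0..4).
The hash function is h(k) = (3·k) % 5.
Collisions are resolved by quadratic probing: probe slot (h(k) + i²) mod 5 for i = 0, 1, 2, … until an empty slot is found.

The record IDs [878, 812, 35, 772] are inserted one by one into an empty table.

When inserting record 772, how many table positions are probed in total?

2

878 hashes to 4; slot 4 is free => place at 4.
812 hashes to 1; slot 1 is free => place at 1.
35 hashes to 0; slot 0 is free => place at 0.
772 hashes to 1; 1 taken => place at 2.
Table: [35, 812, 772, -, 878]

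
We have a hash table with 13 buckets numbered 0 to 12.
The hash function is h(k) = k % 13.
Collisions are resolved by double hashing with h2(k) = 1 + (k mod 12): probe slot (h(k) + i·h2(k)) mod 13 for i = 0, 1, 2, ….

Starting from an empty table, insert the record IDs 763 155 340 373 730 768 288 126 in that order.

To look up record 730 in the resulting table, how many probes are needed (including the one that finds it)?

763 hashes to 9; slot 9 is free → place at 9.
155 hashes to 12; slot 12 is free → place at 12.
340 hashes to 2; slot 2 is free → place at 2.
373 hashes to 9, h2=2; 9 taken → place at 11.
730 hashes to 2, h2=11; 2 taken → place at 0.
768 hashes to 1; slot 1 is free → place at 1.
288 hashes to 2, h2=1; 2 taken → place at 3.
126 hashes to 9, h2=7; 9,3 taken → place at 10.
Table: [730, 768, 340, 288, ∅, ∅, ∅, ∅, ∅, 763, 126, 373, 155]
Lookup 730: h=2, h2=11, probe 2,0 → found at 0.

2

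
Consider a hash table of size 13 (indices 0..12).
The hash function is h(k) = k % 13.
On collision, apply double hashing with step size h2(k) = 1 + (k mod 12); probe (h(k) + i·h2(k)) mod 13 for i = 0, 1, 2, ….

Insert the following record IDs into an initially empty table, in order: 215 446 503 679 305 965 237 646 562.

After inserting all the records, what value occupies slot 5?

215 hashes to 7; slot 7 is free => place at 7.
446 hashes to 4; slot 4 is free => place at 4.
503 hashes to 9; slot 9 is free => place at 9.
679 hashes to 3; slot 3 is free => place at 3.
305 hashes to 6; slot 6 is free => place at 6.
965 hashes to 3, h2=6; 3,9 taken => place at 2.
237 hashes to 3, h2=10; 3 taken => place at 0.
646 hashes to 9, h2=11; 9,7 taken => place at 5.
562 hashes to 3, h2=11; 3 taken => place at 1.
Table: [237, 562, 965, 679, 446, 646, 305, 215, —, 503, —, —, —]

646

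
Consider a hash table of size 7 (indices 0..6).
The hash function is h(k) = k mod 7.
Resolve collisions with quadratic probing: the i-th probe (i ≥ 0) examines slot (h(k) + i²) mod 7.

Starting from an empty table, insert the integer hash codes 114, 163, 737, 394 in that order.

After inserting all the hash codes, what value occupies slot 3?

114: h=2 -> slot 2
163: h=2, probe 2,3 -> slot 3
737: h=2, probe 2,3,6 -> slot 6
394: h=2, probe 2,3,6,4 -> slot 4
Table: [∅, ∅, 114, 163, 394, ∅, 737]

163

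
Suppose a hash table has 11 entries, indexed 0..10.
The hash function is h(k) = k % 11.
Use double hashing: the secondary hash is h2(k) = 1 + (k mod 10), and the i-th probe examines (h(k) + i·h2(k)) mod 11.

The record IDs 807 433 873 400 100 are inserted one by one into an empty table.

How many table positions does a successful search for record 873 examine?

807: h=4 -> slot 4
433: h=4, h2=4, probe 4,8 -> slot 8
873: h=4, h2=4, probe 4,8,1 -> slot 1
400: h=4, h2=1, probe 4,5 -> slot 5
100: h=1, h2=1, probe 1,2 -> slot 2
Table: [_, 873, 100, _, 807, 400, _, _, 433, _, _]
Lookup 873: h=4, h2=4, probe 4,8,1 → found at 1.

3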